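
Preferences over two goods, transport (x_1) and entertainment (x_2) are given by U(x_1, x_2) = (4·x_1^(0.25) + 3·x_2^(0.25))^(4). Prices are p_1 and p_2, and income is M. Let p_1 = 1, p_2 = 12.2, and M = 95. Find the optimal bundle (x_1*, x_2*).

x_1* = 73.3023, x_2* = 1.7785

MRS = MU_x_1/MU_x_2 = (4/3)·(x_2/x_1)^(0.75). Set equal to p_1/p_2.
Hence x_2/x_1 = ((3/4)·p_1/p_2)^(1/(0.75)), i.e. raised to the 4/3 power.
Substitute x_2 = (x_2/x_1)·x_1 into the budget: x_1* = M/(p_1 + p_2·(x_2/x_1)).
Numerically x_2/x_1 = 0.024262, so x_1* = 95/(1 + 12.2·0.024262) = 73.3023 and x_2* = 0.024262·73.3023 = 1.7785.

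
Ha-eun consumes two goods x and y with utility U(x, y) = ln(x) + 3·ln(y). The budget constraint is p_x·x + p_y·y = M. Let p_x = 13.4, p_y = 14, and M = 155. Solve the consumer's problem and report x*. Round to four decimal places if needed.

MU_x/MU_y = (y)/(3·x); tangency sets this equal to p_x/p_y.
So p_y·y = 3·p_x·x; combined with the budget, a share 0.25 of income goes to x.
Demand: x*(p_x,p_y,M) = 0.25·M/p_x and y* = 0.75·M/p_y.
At p_x=13.4, p_y=14, M=155: x* = 0.25·155/13.4 = 2.8918.

x* = 2.8918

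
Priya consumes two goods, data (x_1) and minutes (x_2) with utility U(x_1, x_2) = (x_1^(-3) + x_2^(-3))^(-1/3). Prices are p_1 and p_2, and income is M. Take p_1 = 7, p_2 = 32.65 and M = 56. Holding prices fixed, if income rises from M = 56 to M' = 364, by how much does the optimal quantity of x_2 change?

MRS = MU_x_1/MU_x_2 = (x_2/x_1)^(4). Set equal to p_1/p_2.
Solve for the ratio: x_2/x_1 = [p_1/p_2]^(0.25).
With the ratio pinned down, the budget gives x_1* = M/(p_1 + p_2·(x_2/x_1)) and x_2* = (x_2/x_1)·x_1*.
Numerically x_2/x_1 = 0.680462, so x_1* = 56/(7 + 32.65·0.680462) = 1.9167 and x_2* = 0.680462·1.9167 = 1.3042.
At M' = 364: x_2* = 8.4775. Change: 8.4775 − 1.3042 = 7.1733.

Δx_2* = 7.1733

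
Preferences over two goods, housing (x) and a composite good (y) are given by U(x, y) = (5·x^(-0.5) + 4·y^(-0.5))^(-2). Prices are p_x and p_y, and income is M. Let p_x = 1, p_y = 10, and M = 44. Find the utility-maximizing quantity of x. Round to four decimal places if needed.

x* = 15.4027

MRS = MU_x/MU_y = (5/4)·(y/x)^(1.5). Set equal to p_x/p_y.
Solve for the ratio: y/x = [(4/5)·p_x/p_y]^(2/3).
Substitute y = (y/x)·x into the budget: x* = M/(p_x + p_y·(y/x)).
Numerically y/x = 0.185664, so x* = 44/(1 + 10·0.185664) = 15.4027.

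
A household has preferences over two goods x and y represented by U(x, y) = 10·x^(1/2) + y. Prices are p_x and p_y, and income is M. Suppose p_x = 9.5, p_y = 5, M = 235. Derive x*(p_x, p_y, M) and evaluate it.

x* = 6.9252

MU_x = 5/√x, MU_y = 1. Tangency: 5/√x = p_x/p_y.
Solve: √x = 5·p_y/p_x, so x*(p_x,p_y) = (5·p_y/p_x)², and y* = (M − p_x·x*)/p_y.
Plugging in: x* = (5·5/9.5)² = 6.9252.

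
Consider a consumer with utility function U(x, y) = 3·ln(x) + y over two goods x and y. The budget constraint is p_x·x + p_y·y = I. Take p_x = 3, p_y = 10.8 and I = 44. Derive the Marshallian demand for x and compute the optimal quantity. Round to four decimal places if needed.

x* = 10.8

At the given prices: x* = 3·10.8/3 = 10.8.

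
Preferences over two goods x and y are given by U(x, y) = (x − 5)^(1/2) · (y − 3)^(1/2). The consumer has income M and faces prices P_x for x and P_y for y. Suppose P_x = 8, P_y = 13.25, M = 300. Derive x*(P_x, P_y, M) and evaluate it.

x* = 18.7656

MRS = (y−3)/(x−5). Tangency with P_x/P_y gives y−3 = (P_x/P_y)·(x−5).
After buying the subsistence bundle (5, 3), a share 0.5 of the remaining income goes to x: x* = 5 + 0.5·(M − 5P_x − 3P_y)/P_x.
Discretionary income = 300 − 5·8 − 3·13.25 = 220.25; x* = 5 + 0.5·220.25/8 = 18.7656.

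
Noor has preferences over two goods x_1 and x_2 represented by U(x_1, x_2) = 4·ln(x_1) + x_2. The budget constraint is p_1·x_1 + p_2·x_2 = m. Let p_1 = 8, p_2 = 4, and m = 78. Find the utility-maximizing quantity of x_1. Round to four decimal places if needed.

x_1* = 2

At the given prices: x_1* = 4·4/8 = 2.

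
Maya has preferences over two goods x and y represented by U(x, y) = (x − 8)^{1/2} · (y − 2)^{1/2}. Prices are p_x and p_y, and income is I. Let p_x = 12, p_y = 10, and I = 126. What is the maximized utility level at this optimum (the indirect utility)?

V = 0.4564

Let x' = x−8, y' = y−2. MRS = y'/x' = p_x/p_y.
Substituting into the budget: x* = 8 + 0.5·(I − 8·p_x − 2·p_y)/p_x, and y* = 2 + 0.5·(…)/p_y.
Discretionary income = 126 − 8·12 − 2·10 = 10; x* = 8 + 0.5·10/12 = 8.4167; y* = 2 + 0.5·10/10 = 2.5.
Utility at the optimum: U(8.4167, 2.5) = 0.4564.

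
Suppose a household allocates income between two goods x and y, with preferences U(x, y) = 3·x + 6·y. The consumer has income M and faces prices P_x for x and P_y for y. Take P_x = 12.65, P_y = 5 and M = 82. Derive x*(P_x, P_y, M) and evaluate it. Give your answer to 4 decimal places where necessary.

Perfect substitutes: compare marginal utility per dollar. 3/P_x vs 6/P_y → 0.2372 vs 1.2.
y gives more utility per dollar, so spend all income on y: y* = M/P_y, x* = 0.
Numerically: x* = 0, y* = 16.4.

x* = 0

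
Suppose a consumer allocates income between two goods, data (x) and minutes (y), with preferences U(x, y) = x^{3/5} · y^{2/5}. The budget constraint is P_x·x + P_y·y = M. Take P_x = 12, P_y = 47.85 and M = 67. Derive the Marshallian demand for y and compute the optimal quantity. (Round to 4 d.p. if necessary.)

MU_x/MU_y = (0.6·y)/(0.4·x); tangency sets this equal to P_x/P_y.
So 0.6·P_y·y = 0.4·P_x·x; combined with the budget, a share 0.6 of income goes to x.
Demand: x*(P_x,P_y,M) = 0.6·M/P_x and y* = 0.4·M/P_y.
At P_x=12, P_y=47.85, M=67: y* = 0.4·67/47.85 = 0.5601.

y* = 0.5601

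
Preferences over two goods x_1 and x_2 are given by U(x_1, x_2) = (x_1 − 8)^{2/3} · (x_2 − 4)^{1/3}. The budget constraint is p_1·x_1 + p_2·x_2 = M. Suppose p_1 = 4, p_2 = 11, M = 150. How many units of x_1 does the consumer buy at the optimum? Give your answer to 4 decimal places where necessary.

x_1* = 20.3333

MRS = 2·(x_2−4)/(x_1−8). Tangency with p_1/p_2 gives x_2−4 = (1/2)·(p_1/p_2)·(x_1−8).
Substituting into the budget: x_1* = 8 + 2/3·(M − 8·p_1 − 4·p_2)/p_1, and x_2* = 4 + 1/3·(…)/p_2.
Discretionary income = 150 − 8·4 − 4·11 = 74; x_1* = 8 + 2/3·74/4 = 20.3333.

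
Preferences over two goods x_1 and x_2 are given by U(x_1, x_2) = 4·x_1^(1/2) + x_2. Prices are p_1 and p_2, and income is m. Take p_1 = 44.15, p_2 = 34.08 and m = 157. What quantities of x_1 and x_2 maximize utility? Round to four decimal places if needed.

x_1* = 2.3834, x_2* = 1.5192

Thus x_1* = (2·p_2/p_1)² — independent of m — with the rest of income spent on x_2.
Plugging in: x_1* = (2·34.08/44.15)² = 2.3834, x_2* = 1.5192.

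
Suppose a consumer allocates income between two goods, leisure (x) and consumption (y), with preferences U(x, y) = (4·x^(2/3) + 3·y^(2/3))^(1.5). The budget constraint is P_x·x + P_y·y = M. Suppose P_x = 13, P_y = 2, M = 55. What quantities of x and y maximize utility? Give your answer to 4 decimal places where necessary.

MU_x ∝ 4·x^(-1/3), MU_y ∝ 3·y^(-1/3), so MRS = (4/3)·(y/x)^(1/3) = P_x/P_y.
Solve for the ratio: y/x = [(3/4)·P_x/P_y]^(3).
Substitute y = (y/x)·x into the budget: x* = M/(P_x + P_y·(y/x)).
Numerically y/x = 115.857422, so x* = 55/(13 + 2·115.857422) = 0.2248 and y* = 115.857422·0.2248 = 26.0391.

x* = 0.2248, y* = 26.0391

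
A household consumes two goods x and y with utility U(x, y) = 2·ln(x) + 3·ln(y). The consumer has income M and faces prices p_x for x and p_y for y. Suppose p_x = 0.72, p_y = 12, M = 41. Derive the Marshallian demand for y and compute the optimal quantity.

Demand: x*(p_x,p_y,M) = 0.4·M/p_x and y* = 0.6·M/p_y.
At p_x=0.72, p_y=12, M=41: y* = 0.6·41/12 = 2.05.

y* = 2.05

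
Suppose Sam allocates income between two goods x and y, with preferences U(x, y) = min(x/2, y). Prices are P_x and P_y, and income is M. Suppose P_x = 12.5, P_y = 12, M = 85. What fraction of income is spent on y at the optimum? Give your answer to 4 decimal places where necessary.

Leontief preferences: the optimum is at the kink where x/2 = y/1, i.e. y = (1/2)·x.
Budget: P_x·x + P_y·(1/2)·x = M, so (2·P_x + P_y)·x = 2·M.
Demand: x*(P_x,P_y,M) = 2·M/(2·P_x + P_y), y* = M/(2·P_x + P_y).
Here 2·12.5 + 12 = 37, giving x* = 4.5946 and y* = 2.2973.
Expenditure on y: 12·2.2973 = 27.5676; share = 0.3243.

share on y = 0.3243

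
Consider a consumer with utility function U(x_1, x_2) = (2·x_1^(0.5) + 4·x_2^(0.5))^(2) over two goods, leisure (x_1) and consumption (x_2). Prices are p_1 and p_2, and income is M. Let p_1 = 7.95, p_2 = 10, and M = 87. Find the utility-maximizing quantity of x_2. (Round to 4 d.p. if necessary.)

From the CES first-order condition, (1/2)·(x_2/x_1)^(0.5) = p_1/p_2.
Hence x_2/x_1 = (2·p_1/p_2)^(1/(0.5)), i.e. raised to the 2 power.
With the ratio pinned down, the budget gives x_1* = M/(p_1 + p_2·(x_2/x_1)) and x_2* = (x_2/x_1)·x_1*.
Numerically x_2/x_1 = 2.5281, so x_1* = 87/(7.95 + 10·2.5281) = 2.618 and x_2* = 2.5281·2.618 = 6.6187.

x_2* = 6.6187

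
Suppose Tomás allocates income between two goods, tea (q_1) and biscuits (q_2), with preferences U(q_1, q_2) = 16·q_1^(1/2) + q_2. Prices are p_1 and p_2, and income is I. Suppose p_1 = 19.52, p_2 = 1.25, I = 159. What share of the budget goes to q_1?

share on q_1 = 0.0322

MU_q_1 = 8/√q_1, MU_q_2 = 1. Tangency: 8/√q_1 = p_1/p_2.
Thus q_1* = (8·p_2/p_1)² — independent of I — with the rest of income spent on q_2.
Plugging in: q_1* = (8·1.25/19.52)² = 0.2624, q_2* = 123.1016.
Expenditure on q_1: 19.52·0.2624 = 5.123; share = 0.0322.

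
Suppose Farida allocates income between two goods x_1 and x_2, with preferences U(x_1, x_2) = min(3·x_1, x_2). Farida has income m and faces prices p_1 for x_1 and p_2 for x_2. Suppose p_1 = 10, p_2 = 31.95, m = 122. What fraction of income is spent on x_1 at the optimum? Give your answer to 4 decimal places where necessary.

share on x_1 = 0.0945

With perfect complements, no substitution: consume in ratio x_1:x_2 = 1:3.
Budget: p_1·x_1 + p_2·3·x_1 = m, so (p_1 + 3·p_2)·x_1 = m.
Demand: x_1*(p_1,p_2,m) = m/(p_1 + 3·p_2), x_2* = 3·m/(p_1 + 3·p_2).
Here 10 + 3·31.95 = 105.85, giving x_1* = 1.1526 and x_2* = 3.4577.
Expenditure on x_1: 10·1.1526 = 11.5257; share = 0.0945.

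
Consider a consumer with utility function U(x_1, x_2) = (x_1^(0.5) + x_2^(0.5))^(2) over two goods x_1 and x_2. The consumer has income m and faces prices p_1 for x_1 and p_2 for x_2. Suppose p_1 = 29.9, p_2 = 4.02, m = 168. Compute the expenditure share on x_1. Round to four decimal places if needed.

share on x_1 = 0.1185

From the CES first-order condition, (x_2/x_1)^(0.5) = p_1/p_2.
Hence x_2/x_1 = (p_1/p_2)^(1/(0.5)), i.e. raised to the 2 power.
Substitute x_2 = (x_2/x_1)·x_1 into the budget: x_1* = m/(p_1 + p_2·(x_2/x_1)).
Numerically x_2/x_1 = 55.321032, so x_1* = 168/(29.9 + 4.02·55.321032) = 0.6659 and x_2* = 55.321032·0.6659 = 36.8382.
Expenditure on x_1: 29.9·0.6659 = 19.9104; share = 0.1185.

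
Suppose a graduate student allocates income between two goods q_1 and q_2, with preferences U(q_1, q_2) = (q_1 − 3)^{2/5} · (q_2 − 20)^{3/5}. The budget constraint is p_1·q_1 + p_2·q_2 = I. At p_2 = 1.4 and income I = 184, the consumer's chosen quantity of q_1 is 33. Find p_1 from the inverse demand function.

This is Cobb-Douglas in (q_1−3, q_2−20): tangency gives 0.4·p_2·(q_2−20) = 0.6·p_1·(q_1−3).
Substituting into the budget: q_1* = 3 + 0.4·(I − 3·p_1 − 20·p_2)/p_1, and q_2* = 20 + 0.6·(…)/p_2.
Set q_1* = 33 in the demand function and solve for p_1: p_1 = 2.

p_1 = 2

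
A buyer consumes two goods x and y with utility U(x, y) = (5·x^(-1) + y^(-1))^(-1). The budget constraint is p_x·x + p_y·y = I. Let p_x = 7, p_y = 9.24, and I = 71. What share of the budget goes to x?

share on x = 0.6606

MRS = MU_x/MU_y = 5·(y/x)^(2). Set equal to p_x/p_y.
Hence y/x = ((1/5)·p_x/p_y)^(1/(2)), i.e. raised to the 0.5 power.
With the ratio pinned down, the budget gives x* = I/(p_x + p_y·(y/x)) and y* = (y/x)·x*.
Numerically y/x = 0.389249, so x* = 71/(7 + 9.24·0.389249) = 6.7002 and y* = 0.389249·6.7002 = 2.6081.
Expenditure on x: 7·6.7002 = 46.9015; share = 0.6606.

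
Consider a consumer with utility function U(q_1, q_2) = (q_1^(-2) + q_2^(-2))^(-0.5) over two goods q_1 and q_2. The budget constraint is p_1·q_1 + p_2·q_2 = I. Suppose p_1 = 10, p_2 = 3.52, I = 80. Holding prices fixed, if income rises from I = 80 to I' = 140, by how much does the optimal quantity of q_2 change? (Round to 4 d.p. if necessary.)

MRS = MU_q_1/MU_q_2 = (q_2/q_1)^(3). Set equal to p_1/p_2.
Hence q_2/q_1 = (p_1/p_2)^(1/(3)), i.e. raised to the 1/3 power.
Substitute q_2 = (q_2/q_1)·q_1 into the budget: q_1* = I/(p_1 + p_2·(q_2/q_1)).
Numerically q_2/q_1 = 1.416291, so q_1* = 80/(10 + 3.52·1.416291) = 5.3385 and q_2* = 1.416291·5.3385 = 7.5609.
At I' = 140: q_2* = 13.2316. Change: 13.2316 − 7.5609 = 5.6707.

Δq_2* = 5.6707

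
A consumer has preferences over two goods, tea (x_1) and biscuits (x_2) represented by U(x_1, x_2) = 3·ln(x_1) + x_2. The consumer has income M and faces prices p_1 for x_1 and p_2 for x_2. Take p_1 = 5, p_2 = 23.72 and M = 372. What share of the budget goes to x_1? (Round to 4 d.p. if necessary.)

share on x_1 = 0.1913

At the given prices: x_1* = 3·23.72/5 = 14.232, and x_2* = 12.683.
Expenditure on x_1: 5·14.232 = 71.16; share = 0.1913.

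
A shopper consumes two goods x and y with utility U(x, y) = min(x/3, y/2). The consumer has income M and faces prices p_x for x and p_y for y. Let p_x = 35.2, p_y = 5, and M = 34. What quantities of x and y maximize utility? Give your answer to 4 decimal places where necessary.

With perfect complements, no substitution: consume in ratio x:y = 3:2.
Budget: p_x·x + p_y·(2/3)·x = M, so (3·p_x + 2·p_y)·x = 3·M.
Demand: x*(p_x,p_y,M) = 3·M/(3·p_x + 2·p_y), y* = 2·M/(3·p_x + 2·p_y).
Here 3·35.2 + 2·5 = 115.6, giving x* = 0.8824 and y* = 0.5882.

x* = 0.8824, y* = 0.5882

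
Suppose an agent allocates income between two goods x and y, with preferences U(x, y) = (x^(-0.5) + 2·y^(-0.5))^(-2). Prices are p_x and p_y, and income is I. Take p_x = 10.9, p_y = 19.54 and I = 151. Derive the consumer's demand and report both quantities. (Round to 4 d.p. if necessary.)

x* = 4.7307, y* = 5.0888

MRS = MU_x/MU_y = (1/2)·(y/x)^(1.5). Set equal to p_x/p_y.
Hence y/x = (2·p_x/p_y)^(1/(1.5)), i.e. raised to the 2/3 power.
With the ratio pinned down, the budget gives x* = I/(p_x + p_y·(y/x)) and y* = (y/x)·x*.
Numerically y/x = 1.075692, so x* = 151/(10.9 + 19.54·1.075692) = 4.7307 and y* = 1.075692·4.7307 = 5.0888.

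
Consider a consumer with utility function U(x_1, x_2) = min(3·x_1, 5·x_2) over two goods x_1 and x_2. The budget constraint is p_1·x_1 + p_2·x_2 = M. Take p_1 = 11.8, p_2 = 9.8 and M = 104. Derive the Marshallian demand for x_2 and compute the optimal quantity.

x_2* = 3.5294

Leontief preferences: the optimum is at the kink where x_1/5 = x_2/3, i.e. x_2 = (3/5)·x_1.
Budget: p_1·x_1 + p_2·(3/5)·x_1 = M, so (5·p_1 + 3·p_2)·x_1 = 5·M.
Demand: x_1*(p_1,p_2,M) = 5·M/(5·p_1 + 3·p_2), x_2* = 3·M/(5·p_1 + 3·p_2).
Here 5·11.8 + 3·9.8 = 88.4, giving x_2* = 3.5294.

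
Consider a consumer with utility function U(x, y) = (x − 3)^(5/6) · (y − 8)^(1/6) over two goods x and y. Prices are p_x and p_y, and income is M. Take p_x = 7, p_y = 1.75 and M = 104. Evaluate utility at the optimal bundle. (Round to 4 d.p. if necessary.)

V = 7.9144

Substituting into the budget: x* = 3 + 5/6·(M − 3·p_x − 8·p_y)/p_x, and y* = 8 + 1/6·(…)/p_y.
Discretionary income = 104 − 3·7 − 8·1.75 = 69; x* = 3 + 5/6·69/7 = 11.2143; y* = 8 + 1/6·69/1.75 = 14.5714.
Utility at the optimum: U(11.2143, 14.5714) = 7.9144.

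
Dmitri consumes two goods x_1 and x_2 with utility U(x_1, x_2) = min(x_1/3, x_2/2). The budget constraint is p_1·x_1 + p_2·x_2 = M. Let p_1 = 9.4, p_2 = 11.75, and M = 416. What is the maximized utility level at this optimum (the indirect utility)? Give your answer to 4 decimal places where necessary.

With perfect complements, no substitution: consume in ratio x_1:x_2 = 3:2.
Budget: p_1·x_1 + p_2·(2/3)·x_1 = M, so (3·p_1 + 2·p_2)·x_1 = 3·M.
Demand: x_1*(p_1,p_2,M) = 3·M/(3·p_1 + 2·p_2), x_2* = 2·M/(3·p_1 + 2·p_2).
Here 3·9.4 + 2·11.75 = 51.7, giving x_1* = 24.1393 and x_2* = 16.0928.
Utility at the optimum: U(24.1393, 16.0928) = 8.0464.

V = 8.0464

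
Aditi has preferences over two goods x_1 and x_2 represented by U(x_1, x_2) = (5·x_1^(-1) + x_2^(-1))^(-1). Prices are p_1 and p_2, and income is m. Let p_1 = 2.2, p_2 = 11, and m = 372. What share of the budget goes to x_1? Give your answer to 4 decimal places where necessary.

share on x_1 = 0.5

MRS = MU_x_1/MU_x_2 = 5·(x_2/x_1)^(2). Set equal to p_1/p_2.
Solve for the ratio: x_2/x_1 = [(1/5)·p_1/p_2]^(0.5).
With the ratio pinned down, the budget gives x_1* = m/(p_1 + p_2·(x_2/x_1)) and x_2* = (x_2/x_1)·x_1*.
Numerically x_2/x_1 = 0.2, so x_1* = 372/(2.2 + 11·0.2) = 84.5455 and x_2* = 0.2·84.5455 = 16.9091.
Expenditure on x_1: 2.2·84.5455 = 186; share = 0.5.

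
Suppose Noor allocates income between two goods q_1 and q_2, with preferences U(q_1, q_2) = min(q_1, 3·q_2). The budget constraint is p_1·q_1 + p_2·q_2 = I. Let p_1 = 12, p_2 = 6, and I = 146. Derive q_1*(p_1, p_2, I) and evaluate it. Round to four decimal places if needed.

q_1* = 10.4286

With perfect complements, no substitution: consume in ratio q_1:q_2 = 3:1.
Budget: p_1·q_1 + p_2·(1/3)·q_1 = I, so (3·p_1 + p_2)·q_1 = 3·I.
Demand: q_1*(p_1,p_2,I) = 3·I/(3·p_1 + p_2), q_2* = I/(3·p_1 + p_2).
Here 3·12 + 6 = 42, giving q_1* = 10.4286.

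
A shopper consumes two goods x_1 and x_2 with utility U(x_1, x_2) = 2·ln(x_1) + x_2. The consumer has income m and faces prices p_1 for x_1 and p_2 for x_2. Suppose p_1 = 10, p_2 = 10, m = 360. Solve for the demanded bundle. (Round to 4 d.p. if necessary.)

x_1* = 2, x_2* = 34

Set MRS = p_1/p_2: (2/x_1)/1 = p_1/p_2.
So x_1*(p_1,p_2) = 2·p_2/p_1, independent of income; and x_2* = (m − 2·p_2)/p_2.
At the given prices: x_1* = 2·10/10 = 2, and x_2* = 34.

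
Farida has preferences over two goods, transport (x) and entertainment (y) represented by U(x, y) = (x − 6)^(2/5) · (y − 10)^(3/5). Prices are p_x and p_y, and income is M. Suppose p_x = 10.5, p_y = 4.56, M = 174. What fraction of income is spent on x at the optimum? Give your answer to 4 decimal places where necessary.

share on x = 0.5124

This is Cobb-Douglas in (x−6, y−10): tangency gives 0.4·p_y·(y−10) = 0.6·p_x·(x−6).
Substituting into the budget: x* = 6 + 0.4·(M − 6·p_x − 10·p_y)/p_x, and y* = 10 + 0.6·(…)/p_y.
Discretionary income = 174 − 6·10.5 − 10·4.56 = 65.4; x* = 6 + 0.4·65.4/10.5 = 8.4914; y* = 10 + 0.6·65.4/4.56 = 18.6053.
Expenditure on x: 10.5·8.4914 = 89.16; share = 0.5124.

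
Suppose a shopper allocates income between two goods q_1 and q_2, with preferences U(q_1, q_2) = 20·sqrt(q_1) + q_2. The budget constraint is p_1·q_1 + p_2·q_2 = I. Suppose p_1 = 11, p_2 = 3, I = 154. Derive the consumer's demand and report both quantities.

q_1* = 7.438, q_2* = 24.0606

MU_q_1 = 10/√q_1, MU_q_2 = 1. Tangency: 10/√q_1 = p_1/p_2.
Solve: √q_1 = 10·p_2/p_1, so q_1*(p_1,p_2) = (10·p_2/p_1)², and q_2* = (I − p_1·q_1*)/p_2.
Plugging in: q_1* = (10·3/11)² = 7.438, q_2* = 24.0606.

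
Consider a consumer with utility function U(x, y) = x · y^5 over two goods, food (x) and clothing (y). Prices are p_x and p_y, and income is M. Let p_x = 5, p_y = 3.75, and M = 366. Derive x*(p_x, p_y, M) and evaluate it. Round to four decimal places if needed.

x* = 12.2

MU_x/MU_y = (y)/(5·x); tangency sets this equal to p_x/p_y.
Rearranging, p_y·y = 5·p_x·x. Substituting into the budget gives p_x·x·(1 + 5) = M.
Demand: x*(p_x,p_y,M) = 1/6·M/p_x and y* = 5/6·M/p_y.
At p_x=5, p_y=3.75, M=366: x* = 1/6·366/5 = 12.2.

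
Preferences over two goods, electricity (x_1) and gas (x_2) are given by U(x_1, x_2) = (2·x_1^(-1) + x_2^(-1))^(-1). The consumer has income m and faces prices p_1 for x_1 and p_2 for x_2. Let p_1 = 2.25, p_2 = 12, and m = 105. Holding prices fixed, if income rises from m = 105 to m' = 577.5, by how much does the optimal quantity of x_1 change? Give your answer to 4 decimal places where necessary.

Δx_1* = 79.7571

MRS = MU_x_1/MU_x_2 = 2·(x_2/x_1)^(2). Set equal to p_1/p_2.
Solve for the ratio: x_2/x_1 = [(1/2)·p_1/p_2]^(0.5).
With the ratio pinned down, the budget gives x_1* = m/(p_1 + p_2·(x_2/x_1)) and x_2* = (x_2/x_1)·x_1*.
Numerically x_2/x_1 = 0.306186, so x_1* = 105/(2.25 + 12·0.306186) = 17.7238.
At m' = 577.5: x_1* = 97.4809. Change: 97.4809 − 17.7238 = 79.7571.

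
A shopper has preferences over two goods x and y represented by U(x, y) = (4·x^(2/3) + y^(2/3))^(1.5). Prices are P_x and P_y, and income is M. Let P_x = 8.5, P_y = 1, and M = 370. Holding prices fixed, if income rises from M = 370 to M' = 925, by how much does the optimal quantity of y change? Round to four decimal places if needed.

Δy* = 294.3028

From the CES first-order condition, 4·(y/x)^(1/3) = P_x/P_y.
Solve for the ratio: y/x = [(1/4)·P_x/P_y]^(3).
With the ratio pinned down, the budget gives x* = M/(P_x + P_y·(y/x)) and y* = (y/x)·x*.
Numerically y/x = 9.595703, so x* = 370/(8.5 + 1·9.595703) = 20.4468 and y* = 9.595703·20.4468 = 196.2018.
At M' = 925: y* = 490.5046. Change: 490.5046 − 196.2018 = 294.3028.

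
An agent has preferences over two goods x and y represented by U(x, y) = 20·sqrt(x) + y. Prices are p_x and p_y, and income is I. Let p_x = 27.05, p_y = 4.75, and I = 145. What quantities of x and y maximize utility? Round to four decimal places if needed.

MU_x = 10/√x, MU_y = 1. Tangency: 10/√x = p_x/p_y.
Thus x* = (10·p_y/p_x)² — independent of I — with the rest of income spent on y.
Plugging in: x* = (10·4.75/27.05)² = 3.0836, y* = 12.9662.

x* = 3.0836, y* = 12.9662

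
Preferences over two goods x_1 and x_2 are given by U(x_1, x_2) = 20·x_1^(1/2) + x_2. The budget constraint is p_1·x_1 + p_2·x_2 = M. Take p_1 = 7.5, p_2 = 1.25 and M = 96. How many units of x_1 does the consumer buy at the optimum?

x_1* = 2.7778

Utility is quasi-linear in x_2; the FOC for x_1 is 10/√x_1 = p_1/p_2.
Solve: √x_1 = 10·p_2/p_1, so x_1*(p_1,p_2) = (10·p_2/p_1)², and x_2* = (M − p_1·x_1*)/p_2.
Plugging in: x_1* = (10·1.25/7.5)² = 2.7778.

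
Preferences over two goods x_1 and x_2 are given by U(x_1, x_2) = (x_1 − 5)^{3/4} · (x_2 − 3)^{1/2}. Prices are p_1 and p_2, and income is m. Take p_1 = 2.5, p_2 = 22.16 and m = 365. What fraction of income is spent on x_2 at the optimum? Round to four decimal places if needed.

MRS = (3/2)·(x_2−3)/(x_1−5). Tangency with p_1/p_2 gives x_2−3 = (2/3)·(p_1/p_2)·(x_1−5).
Substituting into the budget: x_1* = 5 + 0.6·(m − 5·p_1 − 3·p_2)/p_1, and x_2* = 3 + 0.4·(…)/p_2.
Discretionary income = 365 − 5·2.5 − 3·22.16 = 286.02; x_1* = 5 + 0.6·286.02/2.5 = 73.6448; x_2* = 3 + 0.4·286.02/22.16 = 8.1628.
Expenditure on x_2: 22.16·8.1628 = 180.888; share = 0.4956.

share on x_2 = 0.4956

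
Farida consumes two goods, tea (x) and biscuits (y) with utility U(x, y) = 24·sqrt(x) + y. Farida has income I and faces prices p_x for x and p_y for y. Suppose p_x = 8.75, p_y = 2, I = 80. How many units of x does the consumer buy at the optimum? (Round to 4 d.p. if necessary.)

x* = 7.5233

Utility is quasi-linear in y; the FOC for x is 12/√x = p_x/p_y.
Solve: √x = 12·p_y/p_x, so x*(p_x,p_y) = (12·p_y/p_x)², and y* = (I − p_x·x*)/p_y.
Plugging in: x* = (12·2/8.75)² = 7.5233.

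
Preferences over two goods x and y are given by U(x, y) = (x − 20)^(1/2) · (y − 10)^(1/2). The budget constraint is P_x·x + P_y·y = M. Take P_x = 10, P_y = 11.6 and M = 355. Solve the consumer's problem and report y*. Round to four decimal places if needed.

y* = 11.681

MRS = (y−10)/(x−20). Tangency with P_x/P_y gives y−10 = (P_x/P_y)·(x−20).
Substituting into the budget: x* = 20 + 0.5·(M − 20·P_x − 10·P_y)/P_x, and y* = 10 + 0.5·(…)/P_y.
Discretionary income = 355 − 20·10 − 10·11.6 = 39; y* = 10 + 0.5·39/11.6 = 11.681.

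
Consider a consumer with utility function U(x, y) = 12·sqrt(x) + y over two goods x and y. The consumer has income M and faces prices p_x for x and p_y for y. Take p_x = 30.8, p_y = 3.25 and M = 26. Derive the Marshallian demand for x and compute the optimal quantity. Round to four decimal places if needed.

x* = 0.4008

Set MRS = p_x/p_y: 6·x^(−1/2) = p_x/p_y.
Thus x* = (6·p_y/p_x)² — independent of M — with the rest of income spent on y.
Plugging in: x* = (6·3.25/30.8)² = 0.4008.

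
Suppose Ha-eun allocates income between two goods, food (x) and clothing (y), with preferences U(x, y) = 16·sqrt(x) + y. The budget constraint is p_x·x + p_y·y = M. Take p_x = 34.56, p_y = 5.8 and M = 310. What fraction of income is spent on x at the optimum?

share on x = 0.201

Plugging in: x* = (8·5.8/34.56)² = 1.8026, y* = 42.7075.
Expenditure on x: 34.56·1.8026 = 62.2963; share = 0.201.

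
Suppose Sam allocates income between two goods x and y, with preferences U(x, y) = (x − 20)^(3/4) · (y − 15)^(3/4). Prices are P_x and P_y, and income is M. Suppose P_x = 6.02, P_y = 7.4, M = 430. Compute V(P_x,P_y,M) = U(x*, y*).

V = 57.3856

Let x' = x−20, y' = y−15. MRS = y'/x' = P_x/P_y.
After buying the subsistence bundle (20, 15), a share 0.5 of the remaining income goes to x: x* = 20 + 0.5·(M − 20P_x − 15P_y)/P_x.
Discretionary income = 430 − 20·6.02 − 15·7.4 = 198.6; x* = 20 + 0.5·198.6/6.02 = 36.495; y* = 15 + 0.5·198.6/7.4 = 28.4189.
Utility at the optimum: U(36.495, 28.4189) = 57.3856.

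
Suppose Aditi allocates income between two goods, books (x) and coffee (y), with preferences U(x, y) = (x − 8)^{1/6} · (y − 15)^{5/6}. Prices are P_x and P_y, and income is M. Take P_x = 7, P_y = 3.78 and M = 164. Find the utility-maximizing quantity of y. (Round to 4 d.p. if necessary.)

This is Cobb-Douglas in (x−8, y−15): tangency gives 1/6·P_y·(y−15) = 5/6·P_x·(x−8).
After buying the subsistence bundle (8, 15), a share 1/6 of the remaining income goes to x: x* = 8 + 1/6·(M − 8P_x − 15P_y)/P_x.
Discretionary income = 164 − 8·7 − 15·3.78 = 51.3; y* = 15 + 5/6·51.3/3.78 = 26.3095.

y* = 26.3095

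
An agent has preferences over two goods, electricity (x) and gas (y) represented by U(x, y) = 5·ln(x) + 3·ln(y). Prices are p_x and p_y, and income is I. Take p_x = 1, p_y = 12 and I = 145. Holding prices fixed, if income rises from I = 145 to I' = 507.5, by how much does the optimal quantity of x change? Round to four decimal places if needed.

MU_x/MU_y = (5·y)/(3·x); tangency sets this equal to p_x/p_y.
Rearranging, p_y·y = (3/5)·p_x·x. Substituting into the budget gives p_x·x·(1 + (3/5)) = I.
Demand: x*(p_x,p_y,I) = 0.625·I/p_x and y* = 0.375·I/p_y.
At p_x=1, p_y=12, I=145: x* = 0.625·145/1 = 90.625.
At I' = 507.5: x* = 317.1875. Change: 317.1875 − 90.625 = 226.5625.

Δx* = 226.5625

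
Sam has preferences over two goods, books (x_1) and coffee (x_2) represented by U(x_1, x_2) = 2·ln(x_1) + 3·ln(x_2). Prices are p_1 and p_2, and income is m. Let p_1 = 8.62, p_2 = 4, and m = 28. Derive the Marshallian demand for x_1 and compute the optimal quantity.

x_1* = 1.2993

At p_1=8.62, p_2=4, m=28: x_1* = 0.4·28/8.62 = 1.2993.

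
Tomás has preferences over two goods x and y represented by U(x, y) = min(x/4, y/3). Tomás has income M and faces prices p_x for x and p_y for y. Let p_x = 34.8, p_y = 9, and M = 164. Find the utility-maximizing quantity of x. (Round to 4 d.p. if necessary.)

x* = 3.9471

Demand: x*(p_x,p_y,M) = 4·M/(4·p_x + 3·p_y), y* = 3·M/(4·p_x + 3·p_y).
Here 4·34.8 + 3·9 = 166.2, giving x* = 3.9471.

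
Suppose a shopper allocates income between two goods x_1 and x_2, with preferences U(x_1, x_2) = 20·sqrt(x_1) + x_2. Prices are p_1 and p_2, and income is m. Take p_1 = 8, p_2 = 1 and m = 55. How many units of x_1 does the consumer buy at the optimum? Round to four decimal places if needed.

MU_x_1 = 10/√x_1, MU_x_2 = 1. Tangency: 10/√x_1 = p_1/p_2.
Thus x_1* = (10·p_2/p_1)² — independent of m — with the rest of income spent on x_2.
Plugging in: x_1* = (10·1/8)² = 1.5625.

x_1* = 1.5625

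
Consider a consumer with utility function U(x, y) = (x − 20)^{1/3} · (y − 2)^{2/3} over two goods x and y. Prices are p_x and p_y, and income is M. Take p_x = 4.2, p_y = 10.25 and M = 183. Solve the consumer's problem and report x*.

x* = 26.2302

After buying the subsistence bundle (20, 2), a share 1/3 of the remaining income goes to x: x* = 20 + 1/3·(M − 20p_x − 2p_y)/p_x.
Discretionary income = 183 − 20·4.2 − 2·10.25 = 78.5; x* = 20 + 1/3·78.5/4.2 = 26.2302.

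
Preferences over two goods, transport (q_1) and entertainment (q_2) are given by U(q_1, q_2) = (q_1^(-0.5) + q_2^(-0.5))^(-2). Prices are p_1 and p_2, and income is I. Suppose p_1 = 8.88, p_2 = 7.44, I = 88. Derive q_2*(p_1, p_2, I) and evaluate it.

q_2* = 5.7396

Numerically q_2/q_1 = 1.125192, so q_1* = 88/(8.88 + 7.44·1.125192) = 5.101 and q_2* = 1.125192·5.101 = 5.7396.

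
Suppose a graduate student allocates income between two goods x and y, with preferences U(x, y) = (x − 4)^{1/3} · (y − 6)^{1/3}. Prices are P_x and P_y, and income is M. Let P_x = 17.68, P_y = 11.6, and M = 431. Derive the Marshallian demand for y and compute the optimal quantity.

y* = 18.5293

MRS = (y−6)/(x−4). Tangency with P_x/P_y gives y−6 = (P_x/P_y)·(x−4).
Substituting into the budget: x* = 4 + 0.5·(M − 4·P_x − 6·P_y)/P_x, and y* = 6 + 0.5·(…)/P_y.
Discretionary income = 431 − 4·17.68 − 6·11.6 = 290.68; y* = 6 + 0.5·290.68/11.6 = 18.5293.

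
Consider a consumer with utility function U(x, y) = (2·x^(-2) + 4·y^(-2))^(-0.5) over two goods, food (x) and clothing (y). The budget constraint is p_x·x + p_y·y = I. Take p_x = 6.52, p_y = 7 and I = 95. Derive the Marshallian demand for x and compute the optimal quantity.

MRS = MU_x/MU_y = (1/2)·(y/x)^(3). Set equal to p_x/p_y.
Solve for the ratio: y/x = [2·p_x/p_y]^(1/3).
Substitute y = (y/x)·x into the budget: x* = I/(p_x + p_y·(y/x)).
Numerically y/x = 1.230438, so x* = 95/(6.52 + 7·1.230438) = 6.2776.

x* = 6.2776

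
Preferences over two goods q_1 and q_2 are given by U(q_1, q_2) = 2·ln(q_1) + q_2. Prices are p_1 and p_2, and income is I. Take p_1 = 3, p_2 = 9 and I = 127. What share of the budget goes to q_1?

Set MRS = p_1/p_2: (2/q_1)/1 = p_1/p_2.
So q_1*(p_1,p_2) = 2·p_2/p_1, independent of income; and q_2* = (I − 2·p_2)/p_2.
At the given prices: q_1* = 2·9/3 = 6, and q_2* = 12.1111.
Expenditure on q_1: 3·6 = 18; share = 0.1417.

share on q_1 = 0.1417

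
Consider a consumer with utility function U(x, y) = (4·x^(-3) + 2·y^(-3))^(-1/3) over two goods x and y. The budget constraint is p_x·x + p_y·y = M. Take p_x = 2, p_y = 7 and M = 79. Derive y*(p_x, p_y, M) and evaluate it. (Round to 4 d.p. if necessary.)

y* = 7.7049

MRS = MU_x/MU_y = 2·(y/x)^(4). Set equal to p_x/p_y.
Hence y/x = ((1/2)·p_x/p_y)^(1/(4)), i.e. raised to the 0.25 power.
Substitute y = (y/x)·x into the budget: x* = M/(p_x + p_y·(y/x)).
Numerically y/x = 0.614788, so x* = 79/(2 + 7·0.614788) = 12.5327 and y* = 0.614788·12.5327 = 7.7049.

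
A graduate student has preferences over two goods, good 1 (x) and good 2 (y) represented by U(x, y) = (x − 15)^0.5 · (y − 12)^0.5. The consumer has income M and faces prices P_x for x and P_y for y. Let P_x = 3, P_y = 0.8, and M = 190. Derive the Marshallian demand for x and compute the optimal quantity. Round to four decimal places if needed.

x* = 37.5667

MRS = (y−12)/(x−15). Tangency with P_x/P_y gives y−12 = (P_x/P_y)·(x−15).
After buying the subsistence bundle (15, 12), a share 0.5 of the remaining income goes to x: x* = 15 + 0.5·(M − 15P_x − 12P_y)/P_x.
Discretionary income = 190 − 15·3 − 12·0.8 = 135.4; x* = 15 + 0.5·135.4/3 = 37.5667.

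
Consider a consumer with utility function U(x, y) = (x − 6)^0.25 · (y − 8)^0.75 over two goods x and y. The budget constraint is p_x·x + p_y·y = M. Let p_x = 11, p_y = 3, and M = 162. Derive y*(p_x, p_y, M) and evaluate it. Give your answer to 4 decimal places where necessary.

y* = 26

MRS = (1/3)·(y−8)/(x−6). Tangency with p_x/p_y gives y−8 = 3·(p_x/p_y)·(x−6).
Substituting into the budget: x* = 6 + 0.25·(M − 6·p_x − 8·p_y)/p_x, and y* = 8 + 0.75·(…)/p_y.
Discretionary income = 162 − 6·11 − 8·3 = 72; y* = 8 + 0.75·72/3 = 26.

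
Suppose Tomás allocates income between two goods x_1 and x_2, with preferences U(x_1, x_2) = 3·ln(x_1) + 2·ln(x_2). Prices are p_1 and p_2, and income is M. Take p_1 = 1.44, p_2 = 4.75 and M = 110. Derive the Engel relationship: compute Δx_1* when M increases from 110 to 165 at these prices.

Δx_1* = 22.9167

The MRS is (3/2)·x_2/x_1. Set MRS = p_1/p_2.
Rearranging, p_2·x_2 = (2/3)·p_1·x_1. Substituting into the budget gives p_1·x_1·(1 + (2/3)) = M.
Demand: x_1*(p_1,p_2,M) = 0.6·M/p_1 and x_2* = 0.4·M/p_2.
At p_1=1.44, p_2=4.75, M=110: x_1* = 0.6·110/1.44 = 45.8333.
At M' = 165: x_1* = 68.75. Change: 68.75 − 45.8333 = 22.9167.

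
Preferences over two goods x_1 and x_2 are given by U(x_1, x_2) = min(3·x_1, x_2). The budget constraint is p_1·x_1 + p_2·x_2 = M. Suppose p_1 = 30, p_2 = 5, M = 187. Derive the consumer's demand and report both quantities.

x_1* = 4.1556, x_2* = 12.4667

Leontief preferences: the optimum is at the kink where x_1/1 = x_2/3, i.e. x_2 = 3·x_1.
Budget: p_1·x_1 + p_2·3·x_1 = M, so (p_1 + 3·p_2)·x_1 = M.
Demand: x_1*(p_1,p_2,M) = M/(p_1 + 3·p_2), x_2* = 3·M/(p_1 + 3·p_2).
Here 30 + 3·5 = 45, giving x_1* = 4.1556 and x_2* = 12.4667.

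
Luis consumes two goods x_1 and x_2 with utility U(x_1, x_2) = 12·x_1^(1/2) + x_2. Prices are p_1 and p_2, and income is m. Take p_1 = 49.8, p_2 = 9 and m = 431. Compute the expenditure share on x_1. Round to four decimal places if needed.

Utility is quasi-linear in x_2; the FOC for x_1 is 6/√x_1 = p_1/p_2.
Thus x_1* = (6·p_2/p_1)² — independent of m — with the rest of income spent on x_2.
Plugging in: x_1* = (6·9/49.8)² = 1.1758, x_2* = 41.3829.
Expenditure on x_1: 49.8·1.1758 = 58.5542; share = 0.1359.

share on x_1 = 0.1359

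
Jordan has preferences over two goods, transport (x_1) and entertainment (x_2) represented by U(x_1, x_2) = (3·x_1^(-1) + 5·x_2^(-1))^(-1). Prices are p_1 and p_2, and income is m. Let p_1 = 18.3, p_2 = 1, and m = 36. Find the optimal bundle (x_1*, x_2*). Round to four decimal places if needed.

x_1* = 1.5112, x_2* = 8.3457

From the CES first-order condition, (3/5)·(x_2/x_1)^(2) = p_1/p_2.
Solve for the ratio: x_2/x_1 = [(5/3)·p_1/p_2]^(0.5).
Substitute x_2 = (x_2/x_1)·x_1 into the budget: x_1* = m/(p_1 + p_2·(x_2/x_1)).
Numerically x_2/x_1 = 5.522681, so x_1* = 36/(18.3 + 1·5.522681) = 1.5112 and x_2* = 5.522681·1.5112 = 8.3457.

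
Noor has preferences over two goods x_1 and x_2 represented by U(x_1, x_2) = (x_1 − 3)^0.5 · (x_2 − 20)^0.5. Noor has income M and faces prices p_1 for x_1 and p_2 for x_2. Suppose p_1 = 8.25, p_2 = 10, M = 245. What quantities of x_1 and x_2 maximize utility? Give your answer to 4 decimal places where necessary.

x_1* = 4.2273, x_2* = 21.0125

This is Cobb-Douglas in (x_1−3, x_2−20): tangency gives 0.5·p_2·(x_2−20) = 0.5·p_1·(x_1−3).
After buying the subsistence bundle (3, 20), a share 0.5 of the remaining income goes to x_1: x_1* = 3 + 0.5·(M − 3p_1 − 20p_2)/p_1.
Discretionary income = 245 − 3·8.25 − 20·10 = 20.25; x_1* = 3 + 0.5·20.25/8.25 = 4.2273; x_2* = 20 + 0.5·20.25/10 = 21.0125.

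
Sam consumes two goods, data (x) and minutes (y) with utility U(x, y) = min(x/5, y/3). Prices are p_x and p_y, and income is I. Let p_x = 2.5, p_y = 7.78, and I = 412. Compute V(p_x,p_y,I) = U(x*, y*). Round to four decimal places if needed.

V = 11.4955

Leontief preferences: the optimum is at the kink where x/5 = y/3, i.e. y = (3/5)·x.
Budget: p_x·x + p_y·(3/5)·x = I, so (5·p_x + 3·p_y)·x = 5·I.
Demand: x*(p_x,p_y,I) = 5·I/(5·p_x + 3·p_y), y* = 3·I/(5·p_x + 3·p_y).
Here 5·2.5 + 3·7.78 = 35.84, giving x* = 57.4777 and y* = 34.4866.
Utility at the optimum: U(57.4777, 34.4866) = 11.4955.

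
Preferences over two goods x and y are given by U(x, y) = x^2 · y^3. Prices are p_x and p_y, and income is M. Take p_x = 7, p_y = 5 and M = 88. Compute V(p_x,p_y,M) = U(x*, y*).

V = 29777.0042

The MRS is (2/3)·y/x. Set MRS = p_x/p_y.
So 2·p_y·y = 3·p_x·x; combined with the budget, a share 0.4 of income goes to x.
Demand: x*(p_x,p_y,M) = 0.4·M/p_x and y* = 0.6·M/p_y.
At p_x=7, p_y=5, M=88: x* = 0.4·88/7 = 5.0286, y* = 10.56.
Utility at the optimum: U(5.0286, 10.56) = 29777.0042.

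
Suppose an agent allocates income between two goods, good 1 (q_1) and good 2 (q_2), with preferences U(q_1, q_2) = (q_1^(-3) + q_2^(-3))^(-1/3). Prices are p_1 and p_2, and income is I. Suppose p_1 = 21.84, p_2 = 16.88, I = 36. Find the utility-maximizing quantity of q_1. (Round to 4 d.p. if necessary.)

From the CES first-order condition, (q_2/q_1)^(4) = p_1/p_2.
Hence q_2/q_1 = (p_1/p_2)^(1/(4)), i.e. raised to the 0.25 power.
With the ratio pinned down, the budget gives q_1* = I/(p_1 + p_2·(q_2/q_1)) and q_2* = (q_2/q_1)·q_1*.
Numerically q_2/q_1 = 1.066523, so q_1* = 36/(21.84 + 16.88·1.066523) = 0.9035.

q_1* = 0.9035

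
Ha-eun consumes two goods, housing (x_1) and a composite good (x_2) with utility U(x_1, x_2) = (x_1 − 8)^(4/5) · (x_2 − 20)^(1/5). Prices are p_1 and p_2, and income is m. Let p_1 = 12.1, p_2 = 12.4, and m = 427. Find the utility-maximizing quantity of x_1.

x_1* = 13.4347

MRS = 4·(x_2−20)/(x_1−8). Tangency with p_1/p_2 gives x_2−20 = (1/4)·(p_1/p_2)·(x_1−8).
Substituting into the budget: x_1* = 8 + 0.8·(m − 8·p_1 − 20·p_2)/p_1, and x_2* = 20 + 0.2·(…)/p_2.
Discretionary income = 427 − 8·12.1 − 20·12.4 = 82.2; x_1* = 8 + 0.8·82.2/12.1 = 13.4347.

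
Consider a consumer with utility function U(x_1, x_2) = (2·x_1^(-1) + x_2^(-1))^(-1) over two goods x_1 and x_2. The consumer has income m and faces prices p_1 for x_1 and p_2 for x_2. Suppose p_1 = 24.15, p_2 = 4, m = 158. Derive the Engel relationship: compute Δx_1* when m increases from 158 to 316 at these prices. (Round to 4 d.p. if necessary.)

MU_x_1 ∝ 2·x_1^(-2), MU_x_2 ∝ x_2^(-2), so MRS = 2·(x_2/x_1)^(2) = p_1/p_2.
Solve for the ratio: x_2/x_1 = [(1/2)·p_1/p_2]^(0.5).
Substitute x_2 = (x_2/x_1)·x_1 into the budget: x_1* = m/(p_1 + p_2·(x_2/x_1)).
Numerically x_2/x_1 = 1.737455, so x_1* = 158/(24.15 + 4·1.737455) = 5.0804.
At m' = 316: x_1* = 10.1608. Change: 10.1608 − 5.0804 = 5.0804.

Δx_1* = 5.0804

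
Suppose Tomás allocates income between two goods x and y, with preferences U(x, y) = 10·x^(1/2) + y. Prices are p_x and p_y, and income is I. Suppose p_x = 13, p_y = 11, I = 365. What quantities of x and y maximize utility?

Set MRS = p_x/p_y: 5·x^(−1/2) = p_x/p_y.
Thus x* = (5·p_y/p_x)² — independent of I — with the rest of income spent on y.
Plugging in: x* = (5·11/13)² = 17.8994, y* = 12.028.

x* = 17.8994, y* = 12.028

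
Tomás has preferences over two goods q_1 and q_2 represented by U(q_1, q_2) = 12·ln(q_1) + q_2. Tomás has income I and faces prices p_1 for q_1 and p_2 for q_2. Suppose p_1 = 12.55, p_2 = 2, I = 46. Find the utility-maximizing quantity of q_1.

MU_q_1 = 12/q_1, MU_q_2 = 1. Tangency: 12/q_1 = p_1/p_2.
So q_1*(p_1,p_2) = 12·p_2/p_1, independent of income; and q_2* = (I − 12·p_2)/p_2.
At the given prices: q_1* = 12·2/12.55 = 1.9124.

q_1* = 1.9124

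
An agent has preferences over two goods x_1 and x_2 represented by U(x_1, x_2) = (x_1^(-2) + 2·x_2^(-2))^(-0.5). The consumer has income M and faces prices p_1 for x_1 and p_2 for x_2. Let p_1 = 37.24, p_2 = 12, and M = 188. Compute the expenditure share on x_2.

MRS = MU_x_1/MU_x_2 = (1/2)·(x_2/x_1)^(3). Set equal to p_1/p_2.
Hence x_2/x_1 = (2·p_1/p_2)^(1/(3)), i.e. raised to the 1/3 power.
Substitute x_2 = (x_2/x_1)·x_1 into the budget: x_1* = M/(p_1 + p_2·(x_2/x_1)).
Numerically x_2/x_1 = 1.837749, so x_1* = 188/(37.24 + 12·1.837749) = 3.1707 and x_2* = 1.837749·3.1707 = 5.8269.
Expenditure on x_2: 12·5.8269 = 69.9233; share = 0.3719.

share on x_2 = 0.3719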